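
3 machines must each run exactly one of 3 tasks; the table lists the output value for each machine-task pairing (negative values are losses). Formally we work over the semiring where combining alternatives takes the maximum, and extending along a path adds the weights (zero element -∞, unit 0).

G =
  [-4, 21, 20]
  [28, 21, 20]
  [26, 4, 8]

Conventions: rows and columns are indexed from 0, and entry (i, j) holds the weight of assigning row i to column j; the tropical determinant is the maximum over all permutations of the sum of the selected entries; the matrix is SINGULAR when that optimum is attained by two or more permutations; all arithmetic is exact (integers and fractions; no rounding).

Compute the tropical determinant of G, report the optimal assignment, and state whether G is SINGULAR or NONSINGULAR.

σ = (0, 1, 2): (-4) + 21 + 8 = 25
σ = (0, 2, 1): (-4) + 20 + 4 = 20
σ = (1, 0, 2): 21 + 28 + 8 = 57
σ = (1, 2, 0): 21 + 20 + 26 = 67
σ = (2, 0, 1): 20 + 28 + 4 = 52
σ = (2, 1, 0): 20 + 21 + 26 = 67
Optimal value attained by: σ = (1, 2, 0).
Answer: det⊕(G) = 67; verdict: SINGULAR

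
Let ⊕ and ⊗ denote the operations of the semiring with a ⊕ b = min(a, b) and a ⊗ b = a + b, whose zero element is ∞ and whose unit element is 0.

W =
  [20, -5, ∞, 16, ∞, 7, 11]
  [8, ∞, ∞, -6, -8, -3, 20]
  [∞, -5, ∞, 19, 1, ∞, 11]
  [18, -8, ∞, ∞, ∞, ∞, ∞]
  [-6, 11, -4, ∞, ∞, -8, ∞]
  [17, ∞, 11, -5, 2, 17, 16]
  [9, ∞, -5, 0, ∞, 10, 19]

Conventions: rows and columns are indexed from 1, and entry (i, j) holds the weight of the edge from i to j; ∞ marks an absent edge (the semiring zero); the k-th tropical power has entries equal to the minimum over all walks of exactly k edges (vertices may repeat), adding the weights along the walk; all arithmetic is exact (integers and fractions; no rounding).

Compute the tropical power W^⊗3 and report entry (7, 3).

W^⊗2:
  [3, 8, 6, -11, -13, -8, 15]
  [-14, -14, -12, -8, -1, -16, 13]
  [-5, 11, -3, -11, -13, -8, 15]
  [0, 13, ∞, -14, -16, -11, 12]
  [9, -11, 3, -13, -6, 1, 5]
  [-4, -13, -2, 12, 12, -6, 22]
  [18, -10, 14, 5, -4, 16, 6]
W^⊗3:
  [-19, -19, -17, -13, -6, -21, 8]
  [-7, -19, -5, -21, -22, -17, -3]
  [-19, -19, -17, -13, -6, -21, 6]
  [-22, -22, -20, -16, -9, -24, 5]
  [-12, -21, -10, -17, -19, -14, 9]
  [-5, -9, 5, -19, -21, -16, 7]
  [-10, -3, -8, -16, -18, -13, 10]
Key observation: the optimum is the walk 7->3->5->3, with weight (-5) + 1 + (-4) = -8.
Optimal value attained by: walk 7->3->5->3.
Answer: (W^⊗3)[7][3] = -8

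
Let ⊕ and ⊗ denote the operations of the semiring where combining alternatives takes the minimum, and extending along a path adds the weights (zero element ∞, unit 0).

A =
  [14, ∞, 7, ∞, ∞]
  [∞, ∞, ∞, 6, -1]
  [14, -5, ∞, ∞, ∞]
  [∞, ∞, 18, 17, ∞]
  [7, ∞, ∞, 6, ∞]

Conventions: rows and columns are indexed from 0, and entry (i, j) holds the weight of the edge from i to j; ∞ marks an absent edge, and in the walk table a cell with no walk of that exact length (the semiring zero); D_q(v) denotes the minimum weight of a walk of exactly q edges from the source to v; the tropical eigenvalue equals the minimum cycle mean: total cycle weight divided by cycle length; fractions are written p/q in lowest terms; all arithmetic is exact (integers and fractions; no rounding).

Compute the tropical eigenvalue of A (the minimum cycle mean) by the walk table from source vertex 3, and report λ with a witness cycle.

q=0: [∞, ∞, ∞, 0, ∞]
q=1: [∞, ∞, 18, 17, ∞]
q=2: [32, 13, 35, 34, ∞]
q=3: [46, 30, 39, 19, 12]
q=4: [19, 34, 37, 18, 29]
q=5: [33, 32, 26, 35, 33]
Optimal cycle mean attained by: cycle 0->2->1->4->0, total 7 + (-5) + (-1) + 7, length 4.
Answer: λ = 2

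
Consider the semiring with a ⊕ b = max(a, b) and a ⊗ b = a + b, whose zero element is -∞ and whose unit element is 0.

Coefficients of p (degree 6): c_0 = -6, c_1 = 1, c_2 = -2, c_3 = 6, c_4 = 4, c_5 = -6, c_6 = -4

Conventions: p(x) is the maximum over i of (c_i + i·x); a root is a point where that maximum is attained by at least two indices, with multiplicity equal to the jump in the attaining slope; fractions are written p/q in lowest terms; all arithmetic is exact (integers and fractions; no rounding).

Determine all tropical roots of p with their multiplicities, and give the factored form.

hull edge (i=0, c=-6) to (i=1, c=1): slope 7, span 1
hull edge (i=1, c=1) to (i=3, c=6): slope 5/2, span 2
hull edge (i=3, c=6) to (i=4, c=4): slope -2, span 1
hull edge (i=4, c=4) to (i=6, c=-4): slope -4, span 2
Factored form: p(x) = -4 ⊗ (x ⊕ (-7)) ⊗ (x ⊕ (-5/2)) ⊗ (x ⊕ (-5/2)) ⊗ (x ⊕ 2) ⊗ (x ⊕ 4) ⊗ (x ⊕ 4)
Answer: roots = -7 (mult 1), -5/2 (mult 2), 2 (mult 1), 4 (mult 2)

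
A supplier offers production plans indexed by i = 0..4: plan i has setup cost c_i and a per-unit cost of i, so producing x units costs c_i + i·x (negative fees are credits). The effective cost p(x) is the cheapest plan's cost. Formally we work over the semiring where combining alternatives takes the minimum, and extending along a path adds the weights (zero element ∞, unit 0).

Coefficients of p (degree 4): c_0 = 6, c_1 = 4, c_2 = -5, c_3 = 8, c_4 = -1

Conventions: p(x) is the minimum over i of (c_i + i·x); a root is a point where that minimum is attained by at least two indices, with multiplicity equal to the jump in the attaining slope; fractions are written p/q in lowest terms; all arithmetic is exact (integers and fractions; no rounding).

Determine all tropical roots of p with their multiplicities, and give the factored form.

hull edge (i=0, c=6) to (i=2, c=-5): slope -11/2, span 2
hull edge (i=2, c=-5) to (i=4, c=-1): slope 2, span 2
Factored form: p(x) = -1 ⊗ (x ⊕ (-2)) ⊗ (x ⊕ (-2)) ⊗ (x ⊕ 11/2) ⊗ (x ⊕ 11/2)
Answer: roots = -2 (mult 2), 11/2 (mult 2)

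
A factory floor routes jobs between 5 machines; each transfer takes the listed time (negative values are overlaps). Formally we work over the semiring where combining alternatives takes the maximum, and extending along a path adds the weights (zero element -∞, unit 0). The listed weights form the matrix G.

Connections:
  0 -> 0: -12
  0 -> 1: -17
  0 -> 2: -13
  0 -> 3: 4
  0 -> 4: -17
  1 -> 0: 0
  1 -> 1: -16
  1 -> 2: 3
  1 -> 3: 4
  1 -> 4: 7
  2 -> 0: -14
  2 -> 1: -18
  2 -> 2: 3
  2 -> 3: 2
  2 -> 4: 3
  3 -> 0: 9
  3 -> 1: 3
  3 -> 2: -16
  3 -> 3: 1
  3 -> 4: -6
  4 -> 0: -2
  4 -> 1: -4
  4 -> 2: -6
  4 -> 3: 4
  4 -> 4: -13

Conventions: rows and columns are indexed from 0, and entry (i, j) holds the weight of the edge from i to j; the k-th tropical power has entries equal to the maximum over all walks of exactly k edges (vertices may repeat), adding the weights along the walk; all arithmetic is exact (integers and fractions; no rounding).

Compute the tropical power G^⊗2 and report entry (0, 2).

G^⊗2:
  [13, 7, -10, 5, -2]
  [13, 7, 6, 11, 6]
  [11, 5, 6, 7, 6]
  [10, 4, 6, 13, 10]
  [13, 7, -1, 5, 3]
Key observation: the optimum is the walk 0->2->2, with weight (-13) + 3 = -10.
Optimal value attained by: walk 0->2->2.
Answer: (G^⊗2)[0][2] = -10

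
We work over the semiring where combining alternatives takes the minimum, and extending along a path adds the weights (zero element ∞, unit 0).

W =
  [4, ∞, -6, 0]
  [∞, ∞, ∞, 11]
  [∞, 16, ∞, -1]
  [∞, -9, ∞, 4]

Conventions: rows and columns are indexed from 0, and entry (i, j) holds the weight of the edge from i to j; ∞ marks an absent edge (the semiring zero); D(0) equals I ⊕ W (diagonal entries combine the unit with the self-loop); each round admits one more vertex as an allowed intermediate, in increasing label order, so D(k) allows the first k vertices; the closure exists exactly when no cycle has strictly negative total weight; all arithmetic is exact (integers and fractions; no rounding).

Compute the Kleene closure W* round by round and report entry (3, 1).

D(0):
  [0, ∞, -6, 0]
  [∞, 0, ∞, 11]
  [∞, 16, 0, -1]
  [∞, -9, ∞, 0]
D(1):
  [0, ∞, -6, 0]
  [∞, 0, ∞, 11]
  [∞, 16, 0, -1]
  [∞, -9, ∞, 0]
D(2):
  [0, ∞, -6, 0]
  [∞, 0, ∞, 11]
  [∞, 16, 0, -1]
  [∞, -9, ∞, 0]
D(3):
  [0, 10, -6, -7]
  [∞, 0, ∞, 11]
  [∞, 16, 0, -1]
  [∞, -9, ∞, 0]
D(4):
  [0, -16, -6, -7]
  [∞, 0, ∞, 11]
  [∞, -10, 0, -1]
  [∞, -9, ∞, 0]
Answer: W*[3][1] = -9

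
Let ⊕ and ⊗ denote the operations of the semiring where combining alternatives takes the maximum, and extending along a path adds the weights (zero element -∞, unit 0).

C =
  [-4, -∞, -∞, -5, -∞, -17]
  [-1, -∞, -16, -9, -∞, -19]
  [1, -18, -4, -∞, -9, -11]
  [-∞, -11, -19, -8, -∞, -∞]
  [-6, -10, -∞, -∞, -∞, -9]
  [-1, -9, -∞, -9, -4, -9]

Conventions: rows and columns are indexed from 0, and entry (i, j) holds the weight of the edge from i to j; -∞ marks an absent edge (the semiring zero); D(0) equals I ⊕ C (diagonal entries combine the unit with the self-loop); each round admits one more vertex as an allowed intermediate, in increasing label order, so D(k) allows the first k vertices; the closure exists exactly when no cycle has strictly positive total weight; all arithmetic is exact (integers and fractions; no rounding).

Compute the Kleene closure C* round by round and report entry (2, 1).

D(0):
  [0, -∞, -∞, -5, -∞, -17]
  [-1, 0, -16, -9, -∞, -19]
  [1, -18, 0, -∞, -9, -11]
  [-∞, -11, -19, 0, -∞, -∞]
  [-6, -10, -∞, -∞, 0, -9]
  [-1, -9, -∞, -9, -4, 0]
D(1):
  [0, -∞, -∞, -5, -∞, -17]
  [-1, 0, -16, -6, -∞, -18]
  [1, -18, 0, -4, -9, -11]
  [-∞, -11, -19, 0, -∞, -∞]
  [-6, -10, -∞, -11, 0, -9]
  [-1, -9, -∞, -6, -4, 0]
D(2):
  [0, -∞, -∞, -5, -∞, -17]
  [-1, 0, -16, -6, -∞, -18]
  [1, -18, 0, -4, -9, -11]
  [-12, -11, -19, 0, -∞, -29]
  [-6, -10, -26, -11, 0, -9]
  [-1, -9, -25, -6, -4, 0]
D(3):
  [0, -∞, -∞, -5, -∞, -17]
  [-1, 0, -16, -6, -25, -18]
  [1, -18, 0, -4, -9, -11]
  [-12, -11, -19, 0, -28, -29]
  [-6, -10, -26, -11, 0, -9]
  [-1, -9, -25, -6, -4, 0]
D(4):
  [0, -16, -24, -5, -33, -17]
  [-1, 0, -16, -6, -25, -18]
  [1, -15, 0, -4, -9, -11]
  [-12, -11, -19, 0, -28, -29]
  [-6, -10, -26, -11, 0, -9]
  [-1, -9, -25, -6, -4, 0]
D(5):
  [0, -16, -24, -5, -33, -17]
  [-1, 0, -16, -6, -25, -18]
  [1, -15, 0, -4, -9, -11]
  [-12, -11, -19, 0, -28, -29]
  [-6, -10, -26, -11, 0, -9]
  [-1, -9, -25, -6, -4, 0]
D(6):
  [0, -16, -24, -5, -21, -17]
  [-1, 0, -16, -6, -22, -18]
  [1, -15, 0, -4, -9, -11]
  [-12, -11, -19, 0, -28, -29]
  [-6, -10, -26, -11, 0, -9]
  [-1, -9, -25, -6, -4, 0]
Answer: C*[2][1] = -15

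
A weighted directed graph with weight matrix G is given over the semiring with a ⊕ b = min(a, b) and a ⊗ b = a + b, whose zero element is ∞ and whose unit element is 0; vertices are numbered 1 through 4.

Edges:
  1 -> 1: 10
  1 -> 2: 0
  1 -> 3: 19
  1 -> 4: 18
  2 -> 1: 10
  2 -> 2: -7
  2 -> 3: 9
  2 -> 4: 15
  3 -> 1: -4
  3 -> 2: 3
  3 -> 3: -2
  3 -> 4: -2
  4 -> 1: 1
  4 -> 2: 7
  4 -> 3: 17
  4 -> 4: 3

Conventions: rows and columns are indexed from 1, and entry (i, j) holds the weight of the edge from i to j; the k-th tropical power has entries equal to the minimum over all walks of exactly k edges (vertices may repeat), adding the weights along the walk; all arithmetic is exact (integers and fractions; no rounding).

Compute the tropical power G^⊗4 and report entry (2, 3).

G^⊗2:
  [10, -7, 9, 15]
  [3, -14, 2, 7]
  [-6, -4, -4, -4]
  [4, 0, 15, 6]
G^⊗3:
  [3, -14, 2, 7]
  [-4, -21, -5, 0]
  [-8, -11, -6, -6]
  [7, -7, 9, 9]
G^⊗4:
  [-4, -21, -5, 0]
  [-11, -28, -12, -7]
  [-10, -18, -8, -8]
  [3, -14, 2, 7]
Key observation: the optimum is the walk 2->2->2->2->3, with weight (-7) + (-7) + (-7) + 9 = -12.
Optimal value attained by: walk 2->2->2->2->3.
Answer: (G^⊗4)[2][3] = -12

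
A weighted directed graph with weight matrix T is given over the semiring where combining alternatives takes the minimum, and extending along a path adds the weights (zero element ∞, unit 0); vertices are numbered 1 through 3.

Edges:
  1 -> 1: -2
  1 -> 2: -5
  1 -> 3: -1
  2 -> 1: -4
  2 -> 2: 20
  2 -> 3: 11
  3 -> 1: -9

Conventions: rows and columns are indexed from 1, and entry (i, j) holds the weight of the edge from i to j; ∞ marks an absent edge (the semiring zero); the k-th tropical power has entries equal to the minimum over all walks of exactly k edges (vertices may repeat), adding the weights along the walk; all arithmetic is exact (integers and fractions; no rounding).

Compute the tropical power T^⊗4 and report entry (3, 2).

T^⊗2:
  [-10, -7, -3]
  [-6, -9, -5]
  [-11, -14, -10]
T^⊗3:
  [-12, -15, -11]
  [-14, -11, -7]
  [-19, -16, -12]
T^⊗4:
  [-20, -17, -13]
  [-16, -19, -15]
  [-21, -24, -20]
Key observation: the optimum is the walk 3->1->3->1->2, with weight (-9) + (-1) + (-9) + (-5) = -24.
Optimal value attained by: walk 3->1->3->1->2.
Answer: (T^⊗4)[3][2] = -24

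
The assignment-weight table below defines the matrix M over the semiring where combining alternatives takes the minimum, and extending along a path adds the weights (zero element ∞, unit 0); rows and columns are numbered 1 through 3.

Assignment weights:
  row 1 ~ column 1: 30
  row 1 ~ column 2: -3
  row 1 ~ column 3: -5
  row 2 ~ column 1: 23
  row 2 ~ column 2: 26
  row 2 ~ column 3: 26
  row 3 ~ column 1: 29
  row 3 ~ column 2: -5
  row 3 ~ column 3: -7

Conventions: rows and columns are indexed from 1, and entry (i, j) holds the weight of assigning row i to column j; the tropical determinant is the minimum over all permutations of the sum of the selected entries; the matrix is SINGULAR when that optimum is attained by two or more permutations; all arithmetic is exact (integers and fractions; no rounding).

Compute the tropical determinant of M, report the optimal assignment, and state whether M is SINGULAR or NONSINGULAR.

σ = (1, 2, 3): 30 + 26 + (-7) = 49
σ = (1, 3, 2): 30 + 26 + (-5) = 51
σ = (2, 1, 3): (-3) + 23 + (-7) = 13
σ = (2, 3, 1): (-3) + 26 + 29 = 52
σ = (3, 1, 2): (-5) + 23 + (-5) = 13
σ = (3, 2, 1): (-5) + 26 + 29 = 50
Optimal value attained by: σ = (2, 1, 3).
Answer: det⊕(M) = 13; verdict: SINGULAR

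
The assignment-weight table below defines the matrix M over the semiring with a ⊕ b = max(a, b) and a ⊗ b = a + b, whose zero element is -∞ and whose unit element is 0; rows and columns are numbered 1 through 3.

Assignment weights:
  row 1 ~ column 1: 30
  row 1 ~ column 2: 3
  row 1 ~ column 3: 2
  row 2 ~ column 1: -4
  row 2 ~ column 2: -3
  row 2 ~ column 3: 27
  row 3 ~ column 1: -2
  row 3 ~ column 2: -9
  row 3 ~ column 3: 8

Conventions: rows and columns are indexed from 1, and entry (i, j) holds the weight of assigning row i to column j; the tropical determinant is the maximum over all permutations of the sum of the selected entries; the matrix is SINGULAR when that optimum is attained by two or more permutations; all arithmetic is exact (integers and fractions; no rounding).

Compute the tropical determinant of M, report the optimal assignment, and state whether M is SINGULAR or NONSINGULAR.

σ = (1, 2, 3): 30 + (-3) + 8 = 35
σ = (1, 3, 2): 30 + 27 + (-9) = 48
σ = (2, 1, 3): 3 + (-4) + 8 = 7
σ = (2, 3, 1): 3 + 27 + (-2) = 28
σ = (3, 1, 2): 2 + (-4) + (-9) = -11
σ = (3, 2, 1): 2 + (-3) + (-2) = -3
Optimal value attained by: σ = (1, 3, 2).
Answer: det⊕(M) = 48; verdict: NONSINGULAR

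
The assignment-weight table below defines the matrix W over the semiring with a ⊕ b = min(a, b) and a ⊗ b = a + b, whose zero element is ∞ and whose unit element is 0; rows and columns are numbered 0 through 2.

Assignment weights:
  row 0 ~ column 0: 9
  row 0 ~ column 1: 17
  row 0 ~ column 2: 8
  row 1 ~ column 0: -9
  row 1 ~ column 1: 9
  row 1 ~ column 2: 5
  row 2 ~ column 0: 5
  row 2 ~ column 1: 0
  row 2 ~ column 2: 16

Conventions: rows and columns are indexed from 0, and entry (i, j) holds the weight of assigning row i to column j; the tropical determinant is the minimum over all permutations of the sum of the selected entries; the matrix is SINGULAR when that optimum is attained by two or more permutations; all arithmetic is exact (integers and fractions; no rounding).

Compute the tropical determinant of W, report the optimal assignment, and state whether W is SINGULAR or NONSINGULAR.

σ = (0, 1, 2): 9 + 9 + 16 = 34
σ = (0, 2, 1): 9 + 5 + 0 = 14
σ = (1, 0, 2): 17 + (-9) + 16 = 24
σ = (1, 2, 0): 17 + 5 + 5 = 27
σ = (2, 0, 1): 8 + (-9) + 0 = -1
σ = (2, 1, 0): 8 + 9 + 5 = 22
Optimal value attained by: σ = (2, 0, 1).
Answer: det⊕(W) = -1; verdict: NONSINGULAR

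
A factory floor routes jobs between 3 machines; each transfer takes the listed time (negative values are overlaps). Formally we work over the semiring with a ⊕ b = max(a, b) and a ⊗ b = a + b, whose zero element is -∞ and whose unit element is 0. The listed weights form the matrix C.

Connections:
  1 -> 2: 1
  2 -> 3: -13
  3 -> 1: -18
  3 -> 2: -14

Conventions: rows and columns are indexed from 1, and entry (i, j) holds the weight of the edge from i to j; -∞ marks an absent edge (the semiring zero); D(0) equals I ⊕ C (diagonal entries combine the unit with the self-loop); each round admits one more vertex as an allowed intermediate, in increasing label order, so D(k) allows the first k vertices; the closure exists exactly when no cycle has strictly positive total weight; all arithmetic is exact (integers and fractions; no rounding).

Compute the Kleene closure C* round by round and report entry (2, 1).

D(0):
  [0, 1, -∞]
  [-∞, 0, -13]
  [-18, -14, 0]
D(1):
  [0, 1, -∞]
  [-∞, 0, -13]
  [-18, -14, 0]
D(2):
  [0, 1, -12]
  [-∞, 0, -13]
  [-18, -14, 0]
D(3):
  [0, 1, -12]
  [-31, 0, -13]
  [-18, -14, 0]
Answer: C*[2][1] = -31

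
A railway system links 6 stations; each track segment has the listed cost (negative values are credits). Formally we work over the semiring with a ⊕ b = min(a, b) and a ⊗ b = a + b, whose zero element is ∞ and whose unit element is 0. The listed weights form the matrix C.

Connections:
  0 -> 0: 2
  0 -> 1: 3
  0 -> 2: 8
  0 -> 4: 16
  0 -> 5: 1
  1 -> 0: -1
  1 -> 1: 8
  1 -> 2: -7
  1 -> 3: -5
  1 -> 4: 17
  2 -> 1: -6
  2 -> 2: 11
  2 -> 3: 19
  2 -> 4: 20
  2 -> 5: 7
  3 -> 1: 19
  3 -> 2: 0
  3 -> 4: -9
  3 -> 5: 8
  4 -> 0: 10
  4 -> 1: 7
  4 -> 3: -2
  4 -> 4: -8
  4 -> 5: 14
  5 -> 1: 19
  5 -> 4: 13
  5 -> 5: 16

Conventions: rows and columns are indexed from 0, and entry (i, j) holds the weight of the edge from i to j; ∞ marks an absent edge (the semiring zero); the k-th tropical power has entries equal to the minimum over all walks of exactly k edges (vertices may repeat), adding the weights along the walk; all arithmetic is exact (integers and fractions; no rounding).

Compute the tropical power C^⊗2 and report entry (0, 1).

C^⊗2:
  [2, 2, -4, -2, 8, 3]
  [1, -13, -5, 3, -14, 0]
  [-7, 2, -13, -11, 10, 18]
  [1, -6, 11, -11, -17, 5]
  [2, -1, -2, -10, -16, 6]
  [18, 20, 12, 11, 5, 27]
Key observation: the optimum is the walk 0->2->1, with weight 8 + (-6) = 2.
Optimal value attained by: walk 0->2->1.
Answer: (C^⊗2)[0][1] = 2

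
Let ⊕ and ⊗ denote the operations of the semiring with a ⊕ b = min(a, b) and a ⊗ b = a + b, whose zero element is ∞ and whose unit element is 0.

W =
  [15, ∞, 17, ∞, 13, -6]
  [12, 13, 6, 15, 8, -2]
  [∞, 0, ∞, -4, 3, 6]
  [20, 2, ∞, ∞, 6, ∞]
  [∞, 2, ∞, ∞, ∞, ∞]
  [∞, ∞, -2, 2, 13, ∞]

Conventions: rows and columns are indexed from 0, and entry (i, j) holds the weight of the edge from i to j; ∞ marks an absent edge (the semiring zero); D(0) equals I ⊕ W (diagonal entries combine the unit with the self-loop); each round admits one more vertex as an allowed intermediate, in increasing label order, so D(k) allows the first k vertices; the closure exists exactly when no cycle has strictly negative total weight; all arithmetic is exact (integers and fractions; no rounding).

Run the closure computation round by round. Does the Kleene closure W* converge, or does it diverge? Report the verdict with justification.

D(0):
  [0, ∞, 17, ∞, 13, -6]
  [12, 0, 6, 15, 8, -2]
  [∞, 0, 0, -4, 3, 6]
  [20, 2, ∞, 0, 6, ∞]
  [∞, 2, ∞, ∞, 0, ∞]
  [∞, ∞, -2, 2, 13, 0]
D(1):
  [0, ∞, 17, ∞, 13, -6]
  [12, 0, 6, 15, 8, -2]
  [∞, 0, 0, -4, 3, 6]
  [20, 2, 37, 0, 6, 14]
  [∞, 2, ∞, ∞, 0, ∞]
  [∞, ∞, -2, 2, 13, 0]
D(2):
  [0, ∞, 17, ∞, 13, -6]
  [12, 0, 6, 15, 8, -2]
  [12, 0, 0, -4, 3, -2]
  [14, 2, 8, 0, 6, 0]
  [14, 2, 8, 17, 0, 0]
  [∞, ∞, -2, 2, 13, 0]
Detection: at round 3, diagonal entry (5, 5) turns strictly negative.
Key observation: the cycle 5->2->1->5 has total weight (-2) + 0 + (-2), which is strictly negative.
Answer: DIVERGES — negative cycle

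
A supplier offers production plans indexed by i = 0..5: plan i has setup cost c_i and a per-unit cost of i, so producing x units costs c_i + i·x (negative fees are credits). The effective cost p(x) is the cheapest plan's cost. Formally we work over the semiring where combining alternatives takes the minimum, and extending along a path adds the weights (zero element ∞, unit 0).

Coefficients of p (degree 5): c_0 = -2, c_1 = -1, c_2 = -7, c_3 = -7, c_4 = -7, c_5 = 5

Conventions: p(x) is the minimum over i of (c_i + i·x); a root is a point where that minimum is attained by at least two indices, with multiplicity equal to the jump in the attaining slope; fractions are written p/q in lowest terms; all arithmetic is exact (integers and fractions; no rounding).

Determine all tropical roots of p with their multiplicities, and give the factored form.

hull edge (i=0, c=-2) to (i=2, c=-7): slope -5/2, span 2
hull edge (i=2, c=-7) to (i=4, c=-7): slope 0, span 2
hull edge (i=4, c=-7) to (i=5, c=5): slope 12, span 1
Factored form: p(x) = 5 ⊗ (x ⊕ (-12)) ⊗ (x ⊕ 0) ⊗ (x ⊕ 0) ⊗ (x ⊕ 5/2) ⊗ (x ⊕ 5/2)
Answer: roots = -12 (mult 1), 0 (mult 2), 5/2 (mult 2)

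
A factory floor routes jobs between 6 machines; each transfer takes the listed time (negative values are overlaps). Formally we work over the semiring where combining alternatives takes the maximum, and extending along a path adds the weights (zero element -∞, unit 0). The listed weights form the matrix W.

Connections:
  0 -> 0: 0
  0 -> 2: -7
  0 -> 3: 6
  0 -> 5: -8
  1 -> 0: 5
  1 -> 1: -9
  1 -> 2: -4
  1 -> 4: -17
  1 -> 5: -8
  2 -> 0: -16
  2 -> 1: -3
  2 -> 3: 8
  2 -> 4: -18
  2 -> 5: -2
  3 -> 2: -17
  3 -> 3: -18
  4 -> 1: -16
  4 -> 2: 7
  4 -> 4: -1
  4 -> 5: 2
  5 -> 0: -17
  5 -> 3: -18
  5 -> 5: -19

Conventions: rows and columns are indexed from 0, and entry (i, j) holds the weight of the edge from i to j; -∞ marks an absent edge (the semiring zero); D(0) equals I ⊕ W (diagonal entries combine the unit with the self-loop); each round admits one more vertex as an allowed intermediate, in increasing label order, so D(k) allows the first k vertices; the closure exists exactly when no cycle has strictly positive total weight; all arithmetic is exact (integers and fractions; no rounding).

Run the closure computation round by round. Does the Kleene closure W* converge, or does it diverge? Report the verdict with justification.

D(0):
  [0, -∞, -7, 6, -∞, -8]
  [5, 0, -4, -∞, -17, -8]
  [-16, -3, 0, 8, -18, -2]
  [-∞, -∞, -17, 0, -∞, -∞]
  [-∞, -16, 7, -∞, 0, 2]
  [-17, -∞, -∞, -18, -∞, 0]
D(1):
  [0, -∞, -7, 6, -∞, -8]
  [5, 0, -2, 11, -17, -3]
  [-16, -3, 0, 8, -18, -2]
  [-∞, -∞, -17, 0, -∞, -∞]
  [-∞, -16, 7, -∞, 0, 2]
  [-17, -∞, -24, -11, -∞, 0]
D(2):
  [0, -∞, -7, 6, -∞, -8]
  [5, 0, -2, 11, -17, -3]
  [2, -3, 0, 8, -18, -2]
  [-∞, -∞, -17, 0, -∞, -∞]
  [-11, -16, 7, -5, 0, 2]
  [-17, -∞, -24, -11, -∞, 0]
D(3):
  [0, -10, -7, 6, -25, -8]
  [5, 0, -2, 11, -17, -3]
  [2, -3, 0, 8, -18, -2]
  [-15, -20, -17, 0, -35, -19]
  [9, 4, 7, 15, 0, 5]
  [-17, -27, -24, -11, -42, 0]
D(4):
  [0, -10, -7, 6, -25, -8]
  [5, 0, -2, 11, -17, -3]
  [2, -3, 0, 8, -18, -2]
  [-15, -20, -17, 0, -35, -19]
  [9, 4, 7, 15, 0, 5]
  [-17, -27, -24, -11, -42, 0]
D(5):
  [0, -10, -7, 6, -25, -8]
  [5, 0, -2, 11, -17, -3]
  [2, -3, 0, 8, -18, -2]
  [-15, -20, -17, 0, -35, -19]
  [9, 4, 7, 15, 0, 5]
  [-17, -27, -24, -11, -42, 0]
D(6):
  [0, -10, -7, 6, -25, -8]
  [5, 0, -2, 11, -17, -3]
  [2, -3, 0, 8, -18, -2]
  [-15, -20, -17, 0, -35, -19]
  [9, 4, 7, 15, 0, 5]
  [-17, -27, -24, -11, -42, 0]
Key observation: every diagonal entry stays at the unit through all rounds, so no improving cycle exists.
Answer: CONVERGES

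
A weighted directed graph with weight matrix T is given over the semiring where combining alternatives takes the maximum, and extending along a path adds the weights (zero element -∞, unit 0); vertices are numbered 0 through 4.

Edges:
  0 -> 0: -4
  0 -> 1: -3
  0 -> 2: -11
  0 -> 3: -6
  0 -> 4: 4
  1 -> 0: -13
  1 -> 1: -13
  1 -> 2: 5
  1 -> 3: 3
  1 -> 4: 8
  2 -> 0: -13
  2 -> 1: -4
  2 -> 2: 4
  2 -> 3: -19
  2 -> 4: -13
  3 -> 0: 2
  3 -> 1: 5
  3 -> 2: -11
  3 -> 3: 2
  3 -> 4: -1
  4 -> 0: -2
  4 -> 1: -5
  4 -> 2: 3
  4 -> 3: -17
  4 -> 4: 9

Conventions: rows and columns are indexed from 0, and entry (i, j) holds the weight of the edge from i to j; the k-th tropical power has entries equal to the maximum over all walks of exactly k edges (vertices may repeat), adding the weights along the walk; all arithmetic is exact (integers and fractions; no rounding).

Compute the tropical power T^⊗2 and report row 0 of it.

T^⊗2:
  [2, -1, 7, 0, 13]
  [6, 8, 11, 5, 17]
  [-9, 0, 8, -1, 4]
  [4, 7, 10, 8, 13]
  [7, 4, 12, -2, 18]
Answer: row 0 of T^⊗2 = [2, -1, 7, 0, 13]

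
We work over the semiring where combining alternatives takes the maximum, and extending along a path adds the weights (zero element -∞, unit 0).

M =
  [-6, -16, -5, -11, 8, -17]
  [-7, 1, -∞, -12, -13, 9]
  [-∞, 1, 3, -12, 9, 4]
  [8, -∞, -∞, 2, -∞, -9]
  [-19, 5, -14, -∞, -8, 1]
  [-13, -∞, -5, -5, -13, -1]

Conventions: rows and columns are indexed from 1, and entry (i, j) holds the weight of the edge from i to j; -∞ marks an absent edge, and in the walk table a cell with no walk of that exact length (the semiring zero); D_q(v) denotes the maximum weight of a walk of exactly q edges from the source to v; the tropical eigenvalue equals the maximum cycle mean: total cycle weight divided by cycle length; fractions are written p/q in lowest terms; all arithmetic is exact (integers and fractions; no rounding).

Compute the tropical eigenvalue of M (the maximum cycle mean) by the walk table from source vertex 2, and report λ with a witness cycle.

q=0: [-∞, 0, -∞, -∞, -∞, -∞]
q=1: [-7, 1, -∞, -12, -13, 9]
q=2: [-4, 2, 4, 4, 1, 10]
q=3: [12, 6, 7, 6, 13, 11]
q=4: [14, 18, 10, 8, 20, 15]
q=5: [16, 25, 13, 10, 22, 27]
q=6: [18, 27, 22, 22, 24, 34]
Optimal cycle mean attained by: cycle 1->5->2->6->4->1, total 8 + 5 + 9 + (-5) + 8, length 5.
Answer: λ = 5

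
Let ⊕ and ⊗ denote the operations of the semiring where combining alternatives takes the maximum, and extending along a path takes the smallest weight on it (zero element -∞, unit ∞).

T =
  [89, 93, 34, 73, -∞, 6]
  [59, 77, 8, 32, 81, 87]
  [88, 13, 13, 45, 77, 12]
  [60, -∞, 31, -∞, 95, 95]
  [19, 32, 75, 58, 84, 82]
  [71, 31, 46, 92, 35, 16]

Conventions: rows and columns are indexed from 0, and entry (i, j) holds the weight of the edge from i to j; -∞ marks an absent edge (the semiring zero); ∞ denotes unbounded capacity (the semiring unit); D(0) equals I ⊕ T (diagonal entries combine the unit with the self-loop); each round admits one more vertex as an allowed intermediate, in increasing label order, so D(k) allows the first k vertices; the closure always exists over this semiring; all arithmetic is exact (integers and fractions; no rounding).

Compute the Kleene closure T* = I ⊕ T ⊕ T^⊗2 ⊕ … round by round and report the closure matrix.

D(0):
  [∞, 93, 34, 73, -∞, 6]
  [59, ∞, 8, 32, 81, 87]
  [88, 13, ∞, 45, 77, 12]
  [60, -∞, 31, ∞, 95, 95]
  [19, 32, 75, 58, ∞, 82]
  [71, 31, 46, 92, 35, ∞]
D(1):
  [∞, 93, 34, 73, -∞, 6]
  [59, ∞, 34, 59, 81, 87]
  [88, 88, ∞, 73, 77, 12]
  [60, 60, 34, ∞, 95, 95]
  [19, 32, 75, 58, ∞, 82]
  [71, 71, 46, 92, 35, ∞]
D(2):
  [∞, 93, 34, 73, 81, 87]
  [59, ∞, 34, 59, 81, 87]
  [88, 88, ∞, 73, 81, 87]
  [60, 60, 34, ∞, 95, 95]
  [32, 32, 75, 58, ∞, 82]
  [71, 71, 46, 92, 71, ∞]
D(3):
  [∞, 93, 34, 73, 81, 87]
  [59, ∞, 34, 59, 81, 87]
  [88, 88, ∞, 73, 81, 87]
  [60, 60, 34, ∞, 95, 95]
  [75, 75, 75, 73, ∞, 82]
  [71, 71, 46, 92, 71, ∞]
D(4):
  [∞, 93, 34, 73, 81, 87]
  [59, ∞, 34, 59, 81, 87]
  [88, 88, ∞, 73, 81, 87]
  [60, 60, 34, ∞, 95, 95]
  [75, 75, 75, 73, ∞, 82]
  [71, 71, 46, 92, 92, ∞]
D(5):
  [∞, 93, 75, 73, 81, 87]
  [75, ∞, 75, 73, 81, 87]
  [88, 88, ∞, 73, 81, 87]
  [75, 75, 75, ∞, 95, 95]
  [75, 75, 75, 73, ∞, 82]
  [75, 75, 75, 92, 92, ∞]
D(6):
  [∞, 93, 75, 87, 87, 87]
  [75, ∞, 75, 87, 87, 87]
  [88, 88, ∞, 87, 87, 87]
  [75, 75, 75, ∞, 95, 95]
  [75, 75, 75, 82, ∞, 82]
  [75, 75, 75, 92, 92, ∞]
Answer: T* = [[∞, 93, 75, 87, 87, 87], [75, ∞, 75, 87, 87, 87], [88, 88, ∞, 87, 87, 87], [75, 75, 75, ∞, 95, 95], [75, 75, 75, 82, ∞, 82], [75, 75, 75, 92, 92, ∞]]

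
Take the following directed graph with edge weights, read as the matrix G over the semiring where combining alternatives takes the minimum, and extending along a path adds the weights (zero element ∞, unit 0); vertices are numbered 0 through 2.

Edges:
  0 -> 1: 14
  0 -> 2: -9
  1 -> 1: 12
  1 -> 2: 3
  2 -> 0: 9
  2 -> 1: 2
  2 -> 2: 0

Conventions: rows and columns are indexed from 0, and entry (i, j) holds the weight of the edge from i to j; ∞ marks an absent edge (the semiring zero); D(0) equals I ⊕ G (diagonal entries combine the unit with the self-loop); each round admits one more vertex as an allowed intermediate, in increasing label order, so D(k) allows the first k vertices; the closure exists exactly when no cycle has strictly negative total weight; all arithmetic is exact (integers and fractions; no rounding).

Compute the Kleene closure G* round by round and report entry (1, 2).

D(0):
  [0, 14, -9]
  [∞, 0, 3]
  [9, 2, 0]
D(1):
  [0, 14, -9]
  [∞, 0, 3]
  [9, 2, 0]
D(2):
  [0, 14, -9]
  [∞, 0, 3]
  [9, 2, 0]
D(3):
  [0, -7, -9]
  [12, 0, 3]
  [9, 2, 0]
Answer: G*[1][2] = 3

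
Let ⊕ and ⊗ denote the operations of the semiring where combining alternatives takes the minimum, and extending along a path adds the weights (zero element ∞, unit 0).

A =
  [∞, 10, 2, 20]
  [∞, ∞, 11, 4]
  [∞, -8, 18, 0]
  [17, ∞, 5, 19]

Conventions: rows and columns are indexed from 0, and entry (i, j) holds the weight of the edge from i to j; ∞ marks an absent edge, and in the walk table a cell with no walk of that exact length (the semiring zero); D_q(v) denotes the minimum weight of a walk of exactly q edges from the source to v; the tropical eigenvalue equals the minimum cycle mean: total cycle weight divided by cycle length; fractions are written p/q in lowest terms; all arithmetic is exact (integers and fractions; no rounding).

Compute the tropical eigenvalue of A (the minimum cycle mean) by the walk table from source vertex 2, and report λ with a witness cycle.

q=0: [∞, ∞, 0, ∞]
q=1: [∞, -8, 18, 0]
q=2: [17, 10, 3, -4]
q=3: [13, -5, 1, 3]
q=4: [20, -7, 6, -1]
Optimal cycle mean attained by: cycle 1->3->2->1, total 4 + 5 + (-8), length 3.
Answer: λ = 1/3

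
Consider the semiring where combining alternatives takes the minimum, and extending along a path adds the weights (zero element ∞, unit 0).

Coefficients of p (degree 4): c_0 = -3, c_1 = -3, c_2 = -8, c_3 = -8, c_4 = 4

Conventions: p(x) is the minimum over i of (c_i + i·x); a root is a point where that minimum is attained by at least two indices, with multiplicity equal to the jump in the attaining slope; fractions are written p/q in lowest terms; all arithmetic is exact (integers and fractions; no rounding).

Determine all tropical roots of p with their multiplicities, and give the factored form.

hull edge (i=0, c=-3) to (i=2, c=-8): slope -5/2, span 2
hull edge (i=2, c=-8) to (i=3, c=-8): slope 0, span 1
hull edge (i=3, c=-8) to (i=4, c=4): slope 12, span 1
Factored form: p(x) = 4 ⊗ (x ⊕ (-12)) ⊗ (x ⊕ 0) ⊗ (x ⊕ 5/2) ⊗ (x ⊕ 5/2)
Answer: roots = -12 (mult 1), 0 (mult 1), 5/2 (mult 2)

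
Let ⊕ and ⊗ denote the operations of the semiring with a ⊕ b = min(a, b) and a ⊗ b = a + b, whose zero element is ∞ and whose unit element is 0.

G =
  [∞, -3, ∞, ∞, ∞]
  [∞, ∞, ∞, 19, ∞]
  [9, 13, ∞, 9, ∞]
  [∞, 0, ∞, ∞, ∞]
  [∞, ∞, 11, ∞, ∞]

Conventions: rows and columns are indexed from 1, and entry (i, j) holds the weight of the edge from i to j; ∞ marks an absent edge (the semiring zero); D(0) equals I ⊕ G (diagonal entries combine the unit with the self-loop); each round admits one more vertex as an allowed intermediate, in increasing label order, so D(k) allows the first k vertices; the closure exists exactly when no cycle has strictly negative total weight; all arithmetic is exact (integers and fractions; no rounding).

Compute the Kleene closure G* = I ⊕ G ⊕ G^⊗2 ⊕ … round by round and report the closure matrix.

D(0):
  [0, -3, ∞, ∞, ∞]
  [∞, 0, ∞, 19, ∞]
  [9, 13, 0, 9, ∞]
  [∞, 0, ∞, 0, ∞]
  [∞, ∞, 11, ∞, 0]
D(1):
  [0, -3, ∞, ∞, ∞]
  [∞, 0, ∞, 19, ∞]
  [9, 6, 0, 9, ∞]
  [∞, 0, ∞, 0, ∞]
  [∞, ∞, 11, ∞, 0]
D(2):
  [0, -3, ∞, 16, ∞]
  [∞, 0, ∞, 19, ∞]
  [9, 6, 0, 9, ∞]
  [∞, 0, ∞, 0, ∞]
  [∞, ∞, 11, ∞, 0]
D(3):
  [0, -3, ∞, 16, ∞]
  [∞, 0, ∞, 19, ∞]
  [9, 6, 0, 9, ∞]
  [∞, 0, ∞, 0, ∞]
  [20, 17, 11, 20, 0]
D(4):
  [0, -3, ∞, 16, ∞]
  [∞, 0, ∞, 19, ∞]
  [9, 6, 0, 9, ∞]
  [∞, 0, ∞, 0, ∞]
  [20, 17, 11, 20, 0]
D(5):
  [0, -3, ∞, 16, ∞]
  [∞, 0, ∞, 19, ∞]
  [9, 6, 0, 9, ∞]
  [∞, 0, ∞, 0, ∞]
  [20, 17, 11, 20, 0]
Answer: G* = [[0, -3, ∞, 16, ∞], [∞, 0, ∞, 19, ∞], [9, 6, 0, 9, ∞], [∞, 0, ∞, 0, ∞], [20, 17, 11, 20, 0]]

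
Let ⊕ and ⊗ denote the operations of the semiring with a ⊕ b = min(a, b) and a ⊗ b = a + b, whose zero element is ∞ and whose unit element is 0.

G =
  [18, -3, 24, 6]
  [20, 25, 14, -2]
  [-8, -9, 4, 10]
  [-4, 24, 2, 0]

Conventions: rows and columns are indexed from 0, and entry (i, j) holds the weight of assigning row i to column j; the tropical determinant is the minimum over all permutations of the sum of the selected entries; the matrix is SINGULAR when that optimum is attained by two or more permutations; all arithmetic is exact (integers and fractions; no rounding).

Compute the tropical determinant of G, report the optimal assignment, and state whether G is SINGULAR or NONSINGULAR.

σ = (0, 1, 2, 3): 18 + 25 + 4 + 0 = 47
σ = (0, 1, 3, 2): 18 + 25 + 10 + 2 = 55
σ = (0, 2, 1, 3): 18 + 14 + (-9) + 0 = 23
σ = (0, 2, 3, 1): 18 + 14 + 10 + 24 = 66
σ = (0, 3, 1, 2): 18 + (-2) + (-9) + 2 = 9
σ = (0, 3, 2, 1): 18 + (-2) + 4 + 24 = 44
σ = (1, 0, 2, 3): (-3) + 20 + 4 + 0 = 21
σ = (1, 0, 3, 2): (-3) + 20 + 10 + 2 = 29
σ = (1, 2, 0, 3): (-3) + 14 + (-8) + 0 = 3
σ = (1, 2, 3, 0): (-3) + 14 + 10 + (-4) = 17
σ = (1, 3, 0, 2): (-3) + (-2) + (-8) + 2 = -11
σ = (1, 3, 2, 0): (-3) + (-2) + 4 + (-4) = -5
σ = (2, 0, 1, 3): 24 + 20 + (-9) + 0 = 35
σ = (2, 0, 3, 1): 24 + 20 + 10 + 24 = 78
σ = (2, 1, 0, 3): 24 + 25 + (-8) + 0 = 41
σ = (2, 1, 3, 0): 24 + 25 + 10 + (-4) = 55
σ = (2, 3, 0, 1): 24 + (-2) + (-8) + 24 = 38
σ = (2, 3, 1, 0): 24 + (-2) + (-9) + (-4) = 9
σ = (3, 0, 1, 2): 6 + 20 + (-9) + 2 = 19
σ = (3, 0, 2, 1): 6 + 20 + 4 + 24 = 54
σ = (3, 1, 0, 2): 6 + 25 + (-8) + 2 = 25
σ = (3, 1, 2, 0): 6 + 25 + 4 + (-4) = 31
σ = (3, 2, 0, 1): 6 + 14 + (-8) + 24 = 36
σ = (3, 2, 1, 0): 6 + 14 + (-9) + (-4) = 7
Optimal value attained by: σ = (1, 3, 0, 2).
Answer: det⊕(G) = -11; verdict: NONSINGULAR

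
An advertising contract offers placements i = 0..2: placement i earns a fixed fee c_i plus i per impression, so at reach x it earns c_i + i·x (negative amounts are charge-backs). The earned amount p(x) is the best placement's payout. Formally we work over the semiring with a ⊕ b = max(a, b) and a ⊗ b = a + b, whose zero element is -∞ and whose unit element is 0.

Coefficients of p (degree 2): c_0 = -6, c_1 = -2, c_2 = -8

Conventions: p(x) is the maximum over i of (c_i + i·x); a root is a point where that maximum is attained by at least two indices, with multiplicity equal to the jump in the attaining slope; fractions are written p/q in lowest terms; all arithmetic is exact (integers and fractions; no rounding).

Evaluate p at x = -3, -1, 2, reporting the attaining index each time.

p(-3) = max(-6+0·(-3)=-6, -2+1·(-3)=-5, -8+2·(-3)=-14) = -5 (attained by i=1)
p(-1) = max(-6+0·(-1)=-6, -2+1·(-1)=-3, -8+2·(-1)=-10) = -3 (attained by i=1)
p(2) = max(-6+0·2=-6, -2+1·2=0, -8+2·2=-4) = 0 (attained by i=1)
Answer: p(-3) = -5; p(-1) = -3; p(2) = 0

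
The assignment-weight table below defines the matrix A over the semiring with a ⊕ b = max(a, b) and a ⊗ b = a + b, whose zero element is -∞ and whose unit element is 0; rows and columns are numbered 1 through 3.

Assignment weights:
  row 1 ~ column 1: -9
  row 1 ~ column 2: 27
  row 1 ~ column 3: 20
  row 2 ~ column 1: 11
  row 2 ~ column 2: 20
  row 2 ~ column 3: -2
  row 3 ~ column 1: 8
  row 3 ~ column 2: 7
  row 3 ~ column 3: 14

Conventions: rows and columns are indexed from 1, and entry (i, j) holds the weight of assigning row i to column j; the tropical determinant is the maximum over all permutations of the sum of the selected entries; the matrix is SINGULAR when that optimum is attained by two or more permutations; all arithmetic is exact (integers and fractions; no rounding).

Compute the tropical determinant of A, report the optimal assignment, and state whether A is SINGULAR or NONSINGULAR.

σ = (1, 2, 3): (-9) + 20 + 14 = 25
σ = (1, 3, 2): (-9) + (-2) + 7 = -4
σ = (2, 1, 3): 27 + 11 + 14 = 52
σ = (2, 3, 1): 27 + (-2) + 8 = 33
σ = (3, 1, 2): 20 + 11 + 7 = 38
σ = (3, 2, 1): 20 + 20 + 8 = 48
Optimal value attained by: σ = (2, 1, 3).
Answer: det⊕(A) = 52; verdict: NONSINGULAR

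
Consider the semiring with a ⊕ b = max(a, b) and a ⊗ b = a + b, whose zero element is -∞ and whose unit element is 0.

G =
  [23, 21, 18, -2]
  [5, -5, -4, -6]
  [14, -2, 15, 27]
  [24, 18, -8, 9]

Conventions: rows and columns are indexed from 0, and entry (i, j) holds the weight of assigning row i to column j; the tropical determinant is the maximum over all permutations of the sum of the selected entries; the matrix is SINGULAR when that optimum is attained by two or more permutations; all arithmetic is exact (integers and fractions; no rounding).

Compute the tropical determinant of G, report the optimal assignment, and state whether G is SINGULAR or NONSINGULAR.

σ = (0, 1, 2, 3): 23 + (-5) + 15 + 9 = 42
σ = (0, 1, 3, 2): 23 + (-5) + 27 + (-8) = 37
σ = (0, 2, 1, 3): 23 + (-4) + (-2) + 9 = 26
σ = (0, 2, 3, 1): 23 + (-4) + 27 + 18 = 64
σ = (0, 3, 1, 2): 23 + (-6) + (-2) + (-8) = 7
σ = (0, 3, 2, 1): 23 + (-6) + 15 + 18 = 50
σ = (1, 0, 2, 3): 21 + 5 + 15 + 9 = 50
σ = (1, 0, 3, 2): 21 + 5 + 27 + (-8) = 45
σ = (1, 2, 0, 3): 21 + (-4) + 14 + 9 = 40
σ = (1, 2, 3, 0): 21 + (-4) + 27 + 24 = 68
σ = (1, 3, 0, 2): 21 + (-6) + 14 + (-8) = 21
σ = (1, 3, 2, 0): 21 + (-6) + 15 + 24 = 54
σ = (2, 0, 1, 3): 18 + 5 + (-2) + 9 = 30
σ = (2, 0, 3, 1): 18 + 5 + 27 + 18 = 68
σ = (2, 1, 0, 3): 18 + (-5) + 14 + 9 = 36
σ = (2, 1, 3, 0): 18 + (-5) + 27 + 24 = 64
σ = (2, 3, 0, 1): 18 + (-6) + 14 + 18 = 44
σ = (2, 3, 1, 0): 18 + (-6) + (-2) + 24 = 34
σ = (3, 0, 1, 2): (-2) + 5 + (-2) + (-8) = -7
σ = (3, 0, 2, 1): (-2) + 5 + 15 + 18 = 36
σ = (3, 1, 0, 2): (-2) + (-5) + 14 + (-8) = -1
σ = (3, 1, 2, 0): (-2) + (-5) + 15 + 24 = 32
σ = (3, 2, 0, 1): (-2) + (-4) + 14 + 18 = 26
σ = (3, 2, 1, 0): (-2) + (-4) + (-2) + 24 = 16
Optimal value attained by: σ = (1, 2, 3, 0).
Answer: det⊕(G) = 68; verdict: SINGULAR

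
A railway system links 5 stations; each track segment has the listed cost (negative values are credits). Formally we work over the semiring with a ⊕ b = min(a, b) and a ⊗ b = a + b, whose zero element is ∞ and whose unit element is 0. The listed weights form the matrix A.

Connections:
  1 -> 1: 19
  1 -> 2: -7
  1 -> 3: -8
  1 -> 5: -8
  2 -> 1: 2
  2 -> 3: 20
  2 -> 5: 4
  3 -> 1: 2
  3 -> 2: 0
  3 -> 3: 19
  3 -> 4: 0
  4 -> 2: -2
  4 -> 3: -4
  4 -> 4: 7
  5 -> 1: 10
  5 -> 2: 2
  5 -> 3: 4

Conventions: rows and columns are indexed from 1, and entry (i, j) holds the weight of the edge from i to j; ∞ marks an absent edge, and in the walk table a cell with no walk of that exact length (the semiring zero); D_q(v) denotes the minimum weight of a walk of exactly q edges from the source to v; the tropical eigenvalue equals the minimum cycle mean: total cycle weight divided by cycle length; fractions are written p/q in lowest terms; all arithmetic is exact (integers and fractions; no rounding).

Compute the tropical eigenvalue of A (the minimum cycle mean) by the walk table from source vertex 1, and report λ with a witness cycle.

q=0: [0, ∞, ∞, ∞, ∞]
q=1: [19, -7, -8, ∞, -8]
q=2: [-6, -8, -4, -8, -3]
q=3: [-6, -13, -14, -4, -14]
q=4: [-12, -14, -14, -14, -14]
q=5: [-12, -19, -20, -14, -20]
Optimal cycle mean attained by: cycle 1->3->1, total (-8) + 2, length 2.
Answer: λ = -3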